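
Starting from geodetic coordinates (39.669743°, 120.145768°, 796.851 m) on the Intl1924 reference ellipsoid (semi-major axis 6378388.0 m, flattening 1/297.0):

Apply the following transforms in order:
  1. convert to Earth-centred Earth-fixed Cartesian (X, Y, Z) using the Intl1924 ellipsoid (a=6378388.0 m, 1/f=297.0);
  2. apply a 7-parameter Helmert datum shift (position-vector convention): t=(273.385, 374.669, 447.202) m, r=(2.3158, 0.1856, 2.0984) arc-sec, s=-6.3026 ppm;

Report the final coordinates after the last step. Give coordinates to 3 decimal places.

X=-2469092.352 m, Y=4252283.413 m, Z=4050875.526 m

start: φ=39.669743°, λ=120.145768°, h=796.851 m
→ ECEF (a=6378388.000, f=1/297.0): X=-2469341.6878, Y=4252006.1387, Z=4050403.8920
→ Helmert 7p (PV): X=-2469092.3518, Y=4252283.4128, Z=4050875.5261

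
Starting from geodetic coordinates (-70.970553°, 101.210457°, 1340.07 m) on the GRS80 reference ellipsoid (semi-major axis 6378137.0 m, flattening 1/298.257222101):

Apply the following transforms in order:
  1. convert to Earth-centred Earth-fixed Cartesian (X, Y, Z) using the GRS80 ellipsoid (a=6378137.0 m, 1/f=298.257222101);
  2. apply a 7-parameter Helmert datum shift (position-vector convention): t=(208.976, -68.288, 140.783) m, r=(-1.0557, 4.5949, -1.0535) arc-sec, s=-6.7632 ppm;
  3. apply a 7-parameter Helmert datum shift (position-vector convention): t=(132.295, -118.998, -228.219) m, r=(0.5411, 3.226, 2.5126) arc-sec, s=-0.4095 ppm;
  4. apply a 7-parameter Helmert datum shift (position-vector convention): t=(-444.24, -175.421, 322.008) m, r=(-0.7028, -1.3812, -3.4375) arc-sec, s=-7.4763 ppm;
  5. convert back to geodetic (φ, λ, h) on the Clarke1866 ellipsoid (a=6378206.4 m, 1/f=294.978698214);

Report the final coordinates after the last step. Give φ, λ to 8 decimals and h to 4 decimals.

φ=-70.97401527°, λ=101.21986222°, h=1058.8276 m

start: φ=-70.970553°, λ=101.210457°, h=1340.070 m
→ ECEF (a=6378137.000, f=1/298.257222101): X=-405605.2778, Y=2046495.9802, Z=-6008478.1430
→ Helmert 7p (PV): X=-405516.9543, Y=2046385.1707, Z=-6008298.1623
→ Helmert 7p (PV): X=-405503.3914, Y=2046276.1566, Z=-6008512.2102
→ Helmert 7p (PV): X=-405870.2637, Y=2046071.7224, Z=-6008154.9683
→ geod (Bowring, a=6378206.400): φ=-70.97401527°, λ=101.21986222°, h=1058.8276 m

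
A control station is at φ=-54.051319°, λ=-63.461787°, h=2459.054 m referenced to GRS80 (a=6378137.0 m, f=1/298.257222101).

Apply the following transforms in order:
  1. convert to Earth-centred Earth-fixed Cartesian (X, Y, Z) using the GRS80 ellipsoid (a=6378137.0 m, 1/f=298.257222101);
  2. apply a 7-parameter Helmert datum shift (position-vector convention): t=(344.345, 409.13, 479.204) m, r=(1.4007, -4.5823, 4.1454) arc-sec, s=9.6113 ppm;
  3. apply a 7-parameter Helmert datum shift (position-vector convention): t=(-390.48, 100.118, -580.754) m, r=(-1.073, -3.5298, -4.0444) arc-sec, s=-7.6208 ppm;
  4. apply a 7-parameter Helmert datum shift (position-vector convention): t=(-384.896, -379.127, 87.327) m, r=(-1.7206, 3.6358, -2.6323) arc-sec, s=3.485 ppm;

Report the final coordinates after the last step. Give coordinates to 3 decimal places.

X=1676931.490 m, Y=-3358441.504 m, Z=-5142073.254 m

start: φ=-54.051319°, λ=-63.461787°, h=2459.054 m
→ ECEF (a=6378137.000, f=1/298.257222101): X=1677282.9564, Y=-3358497.9155, Z=-5142089.9515
→ Helmert 7p (PV): X=1677825.1561, Y=-3358052.4364, Z=-5141645.7145
→ Helmert 7p (PV): X=1677444.0342, Y=-3357986.3725, Z=-5142141.1041
→ Helmert 7p (PV): X=1676931.4901, Y=-3358441.5036, Z=-5142073.2542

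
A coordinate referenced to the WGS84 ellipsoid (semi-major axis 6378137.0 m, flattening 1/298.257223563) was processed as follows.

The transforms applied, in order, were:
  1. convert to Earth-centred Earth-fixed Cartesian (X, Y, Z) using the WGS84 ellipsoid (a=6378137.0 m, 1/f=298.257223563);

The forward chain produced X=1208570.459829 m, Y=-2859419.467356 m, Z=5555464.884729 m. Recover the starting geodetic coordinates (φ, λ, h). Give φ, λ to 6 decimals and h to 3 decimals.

φ=60.967505°, λ=-67.088024°, h=2148.595 m

start: X=1208570.4598, Y=-2859419.4674, Z=5555464.8847 m
→ geod (Bowring, a=6378137.000): φ=60.96750500°, λ=-67.08802400°, h=2148.5950 m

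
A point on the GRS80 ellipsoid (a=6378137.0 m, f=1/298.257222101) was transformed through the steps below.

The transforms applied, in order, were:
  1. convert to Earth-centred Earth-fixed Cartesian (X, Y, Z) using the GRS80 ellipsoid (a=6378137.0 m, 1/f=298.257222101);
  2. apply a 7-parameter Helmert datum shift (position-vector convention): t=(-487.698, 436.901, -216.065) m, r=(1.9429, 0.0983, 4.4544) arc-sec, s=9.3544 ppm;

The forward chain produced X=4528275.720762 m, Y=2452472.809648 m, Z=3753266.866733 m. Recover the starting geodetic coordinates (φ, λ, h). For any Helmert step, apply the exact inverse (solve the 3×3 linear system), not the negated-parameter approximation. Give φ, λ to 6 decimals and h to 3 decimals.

φ=36.268998°, λ=28.431831°, h=1907.784 m

start: X=4528275.7208, Y=2452472.8096, Z=3753266.8667 m
→ Helmert⁻¹: X=4528772.2177, Y=2451950.5255, Z=3753426.8828
→ geod (Bowring, a=6378137.000): φ=36.26899800°, λ=28.43183100°, h=1907.7840 m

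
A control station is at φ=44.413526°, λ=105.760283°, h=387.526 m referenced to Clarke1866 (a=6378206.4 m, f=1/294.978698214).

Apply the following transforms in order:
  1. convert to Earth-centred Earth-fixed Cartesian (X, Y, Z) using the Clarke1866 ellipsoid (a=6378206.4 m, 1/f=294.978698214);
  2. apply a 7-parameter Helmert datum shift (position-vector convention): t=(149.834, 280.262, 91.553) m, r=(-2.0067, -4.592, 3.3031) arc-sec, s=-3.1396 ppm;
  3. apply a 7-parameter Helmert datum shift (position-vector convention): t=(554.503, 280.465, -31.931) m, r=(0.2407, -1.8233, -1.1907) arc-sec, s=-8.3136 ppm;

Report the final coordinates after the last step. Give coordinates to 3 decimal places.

X=-1239065.817 m, Y=4392812.671 m, Z=4441030.489 m

start: φ=44.413526°, λ=105.760283°, h=387.526 m
→ ECEF (a=6378206.400, f=1/294.978698214): X=-1239601.2435, Y=4392276.9234, Z=4441097.8914
→ Helmert 7p (PV): X=-1239616.7251, Y=4392566.7509, Z=4441105.1731
→ Helmert 7p (PV): X=-1239065.8170, Y=4392812.6712, Z=4441030.4888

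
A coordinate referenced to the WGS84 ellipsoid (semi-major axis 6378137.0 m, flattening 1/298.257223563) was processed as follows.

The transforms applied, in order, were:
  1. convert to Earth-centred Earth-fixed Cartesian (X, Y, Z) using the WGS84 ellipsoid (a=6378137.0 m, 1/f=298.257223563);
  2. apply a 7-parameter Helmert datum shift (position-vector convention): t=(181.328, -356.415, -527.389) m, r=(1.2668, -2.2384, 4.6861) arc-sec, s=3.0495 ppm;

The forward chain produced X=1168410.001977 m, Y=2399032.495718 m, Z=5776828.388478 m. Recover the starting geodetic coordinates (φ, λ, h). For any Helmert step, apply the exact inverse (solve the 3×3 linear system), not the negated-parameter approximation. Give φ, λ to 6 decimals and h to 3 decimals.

start: X=1168410.0020, Y=2399032.4957, Z=5776828.3885 m
→ Helmert⁻¹: X=1168342.3187, Y=2399390.5325, Z=5777310.7444
→ geod (Bowring, a=6378137.000): φ=65.35237700°, λ=64.03702300°, h=3417.9320 m

φ=65.352377°, λ=64.037023°, h=3417.932 m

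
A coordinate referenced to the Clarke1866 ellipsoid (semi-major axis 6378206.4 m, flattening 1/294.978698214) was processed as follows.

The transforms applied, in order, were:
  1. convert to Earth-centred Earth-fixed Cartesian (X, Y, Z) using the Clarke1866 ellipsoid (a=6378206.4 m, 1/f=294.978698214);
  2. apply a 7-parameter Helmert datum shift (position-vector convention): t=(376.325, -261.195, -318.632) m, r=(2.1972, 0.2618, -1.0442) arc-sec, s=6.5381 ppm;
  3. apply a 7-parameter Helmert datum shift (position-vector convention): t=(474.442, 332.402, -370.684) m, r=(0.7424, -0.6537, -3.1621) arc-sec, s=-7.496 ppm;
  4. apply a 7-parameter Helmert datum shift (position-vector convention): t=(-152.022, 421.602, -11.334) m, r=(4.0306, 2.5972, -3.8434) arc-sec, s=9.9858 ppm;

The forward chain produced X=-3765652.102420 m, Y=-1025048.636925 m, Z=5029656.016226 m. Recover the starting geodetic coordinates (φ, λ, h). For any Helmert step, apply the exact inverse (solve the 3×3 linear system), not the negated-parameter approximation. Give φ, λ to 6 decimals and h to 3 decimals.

start: X=-3765652.1024, Y=-1025048.6369, Z=5029656.0162 m
→ Helmert⁻¹: X=-3765506.7025, Y=-1025431.8801, Z=5029589.7497
→ Helmert⁻¹: X=-3765977.7073, Y=-1025811.6005, Z=5030013.7659
→ Helmert⁻¹: X=-3766330.6008, Y=-1025509.1827, Z=5030305.6530
→ geod (Bowring, a=6378206.400): φ=52.37726000°, λ=-164.76855700°, h=2488.2140 m

φ=52.377260°, λ=-164.768557°, h=2488.214 m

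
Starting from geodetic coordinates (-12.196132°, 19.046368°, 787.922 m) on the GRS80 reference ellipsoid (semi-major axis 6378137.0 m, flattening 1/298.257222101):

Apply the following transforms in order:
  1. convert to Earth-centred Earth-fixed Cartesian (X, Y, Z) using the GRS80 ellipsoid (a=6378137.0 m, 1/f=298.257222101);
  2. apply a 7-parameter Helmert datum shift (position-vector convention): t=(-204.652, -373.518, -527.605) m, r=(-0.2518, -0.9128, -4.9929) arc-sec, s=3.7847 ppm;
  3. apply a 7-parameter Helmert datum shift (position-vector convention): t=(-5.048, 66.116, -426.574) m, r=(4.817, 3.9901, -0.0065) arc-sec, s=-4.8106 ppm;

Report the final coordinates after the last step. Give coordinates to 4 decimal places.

X=5894313.8730 m, Y=2034553.8239 m, Z=-1339779.5360 m

start: φ=-12.196132°, λ=19.046368°, h=787.922 m
→ ECEF (a=6378137.000, f=1/298.257222101): X=5894500.2793, Y=2034976.5386, Z=-1338783.8223
→ Helmert 7p (PV): X=5894373.1202, Y=2034466.4037, Z=-1339292.8929
→ Helmert 7p (PV): X=5894313.8730, Y=2034553.8239, Z=-1339779.5360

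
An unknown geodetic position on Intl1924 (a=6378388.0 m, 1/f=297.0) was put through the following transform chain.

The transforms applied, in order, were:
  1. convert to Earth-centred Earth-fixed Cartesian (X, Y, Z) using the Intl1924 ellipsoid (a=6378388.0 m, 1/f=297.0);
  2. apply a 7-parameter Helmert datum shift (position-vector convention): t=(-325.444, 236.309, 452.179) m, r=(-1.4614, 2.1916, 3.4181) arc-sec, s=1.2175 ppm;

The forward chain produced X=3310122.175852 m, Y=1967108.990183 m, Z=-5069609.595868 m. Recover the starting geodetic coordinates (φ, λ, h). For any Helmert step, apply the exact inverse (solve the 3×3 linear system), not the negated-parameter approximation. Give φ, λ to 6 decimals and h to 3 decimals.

φ=-52.968837°, λ=30.715384°, h=1816.155 m

start: X=3310122.1759, Y=1967108.9902, Z=-5069609.5959 m
→ Helmert⁻¹: X=3310530.0526, Y=1966851.3477, Z=-5070006.4918
→ geod (Bowring, a=6378388.000): φ=-52.96883700°, λ=30.71538400°, h=1816.1550 m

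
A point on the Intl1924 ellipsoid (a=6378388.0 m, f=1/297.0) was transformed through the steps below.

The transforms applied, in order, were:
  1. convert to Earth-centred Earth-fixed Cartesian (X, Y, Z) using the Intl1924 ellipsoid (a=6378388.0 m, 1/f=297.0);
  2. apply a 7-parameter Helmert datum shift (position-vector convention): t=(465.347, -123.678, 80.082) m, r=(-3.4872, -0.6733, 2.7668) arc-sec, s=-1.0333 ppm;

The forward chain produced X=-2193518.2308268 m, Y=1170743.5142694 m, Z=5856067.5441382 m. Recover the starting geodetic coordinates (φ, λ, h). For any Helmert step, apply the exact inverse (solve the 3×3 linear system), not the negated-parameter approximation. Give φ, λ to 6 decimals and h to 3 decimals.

start: X=-2193518.2308, Y=1170743.5143, Z=5856067.5441 m
→ Helmert⁻¹: X=-2193951.0245, Y=1170798.8270, Z=5856020.4688
→ geod (Bowring, a=6378388.000): φ=67.12980700°, λ=151.91345300°, h=1987.7510 m

φ=67.129807°, λ=151.913453°, h=1987.751 m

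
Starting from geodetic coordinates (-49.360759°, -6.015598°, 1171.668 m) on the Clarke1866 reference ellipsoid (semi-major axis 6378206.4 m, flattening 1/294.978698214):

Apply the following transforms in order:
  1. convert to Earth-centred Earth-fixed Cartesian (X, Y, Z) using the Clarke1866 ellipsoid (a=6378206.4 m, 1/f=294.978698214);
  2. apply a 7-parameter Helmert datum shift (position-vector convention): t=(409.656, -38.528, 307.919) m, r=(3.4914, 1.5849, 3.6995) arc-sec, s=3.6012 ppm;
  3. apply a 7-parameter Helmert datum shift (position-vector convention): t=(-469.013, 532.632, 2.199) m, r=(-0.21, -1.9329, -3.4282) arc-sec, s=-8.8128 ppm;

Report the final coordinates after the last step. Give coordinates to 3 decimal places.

X=4139974.140 m, Y=-435697.507 m, Z=-4817134.543 m

start: φ=-49.360759°, λ=-6.015598°, h=1171.668 m
→ ECEF (a=6378206.400, f=1/294.978698214): X=4140046.3765, Y=-436275.9632, Z=-4817469.8134
→ Helmert 7p (PV): X=4140441.7499, Y=-436160.2629, Z=-4817218.4393
→ Helmert 7p (PV): X=4139974.1405, Y=-435697.5067, Z=-4817134.5434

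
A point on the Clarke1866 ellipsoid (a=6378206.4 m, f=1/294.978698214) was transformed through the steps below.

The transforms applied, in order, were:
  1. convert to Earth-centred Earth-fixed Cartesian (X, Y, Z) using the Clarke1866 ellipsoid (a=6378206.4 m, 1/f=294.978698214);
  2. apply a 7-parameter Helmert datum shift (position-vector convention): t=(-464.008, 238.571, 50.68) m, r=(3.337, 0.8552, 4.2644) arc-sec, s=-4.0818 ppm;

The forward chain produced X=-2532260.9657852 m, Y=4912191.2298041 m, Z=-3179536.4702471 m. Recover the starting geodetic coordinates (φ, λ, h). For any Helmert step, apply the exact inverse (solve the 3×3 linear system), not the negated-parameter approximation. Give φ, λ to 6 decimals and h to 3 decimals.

φ=-30.084671°, λ=117.267144°, h=2722.359 m

start: X=-2532260.9658, Y=4912191.2298, Z=-3179536.4702 m
→ Helmert⁻¹: X=-2531692.5566, Y=4911973.6079, Z=-3179690.0925
→ geod (Bowring, a=6378206.400): φ=-30.08467100°, λ=117.26714400°, h=2722.3590 m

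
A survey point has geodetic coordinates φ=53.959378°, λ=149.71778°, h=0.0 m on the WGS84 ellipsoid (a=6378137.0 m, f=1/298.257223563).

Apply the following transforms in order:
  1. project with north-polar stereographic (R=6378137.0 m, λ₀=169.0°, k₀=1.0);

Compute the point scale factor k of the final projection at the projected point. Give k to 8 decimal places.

start: φ=53.959378°, λ=149.717780°, h=0.000 m
→ into stereo (λ₀=169.0°): φ=53.95937800°, λ−λ₀=-19.28222000°
scale k = 1.10582768

1.10582768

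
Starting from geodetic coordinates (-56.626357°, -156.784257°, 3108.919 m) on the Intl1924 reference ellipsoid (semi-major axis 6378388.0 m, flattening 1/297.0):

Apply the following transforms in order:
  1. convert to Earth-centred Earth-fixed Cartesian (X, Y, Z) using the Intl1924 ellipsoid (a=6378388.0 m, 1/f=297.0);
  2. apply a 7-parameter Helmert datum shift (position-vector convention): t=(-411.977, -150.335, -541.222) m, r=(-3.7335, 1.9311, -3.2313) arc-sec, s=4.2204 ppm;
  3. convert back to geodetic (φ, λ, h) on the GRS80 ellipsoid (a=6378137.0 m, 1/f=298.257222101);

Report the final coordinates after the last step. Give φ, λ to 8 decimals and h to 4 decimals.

start: φ=-56.626357°, λ=-156.784257°, h=3108.919 m
→ ECEF (a=6378388.000, f=1/297.0): X=-3233775.1098, Y=-1387049.6641, Z=-5305831.8402
→ Helmert 7p (PV): X=-3234272.1386, Y=-1387251.2319, Z=-5306340.0730
→ geod (Bowring, a=6378137.000): φ=-56.62409271°, λ=-156.78443087°, h=4015.6787 m

φ=-56.62409271°, λ=-156.78443087°, h=4015.6787 m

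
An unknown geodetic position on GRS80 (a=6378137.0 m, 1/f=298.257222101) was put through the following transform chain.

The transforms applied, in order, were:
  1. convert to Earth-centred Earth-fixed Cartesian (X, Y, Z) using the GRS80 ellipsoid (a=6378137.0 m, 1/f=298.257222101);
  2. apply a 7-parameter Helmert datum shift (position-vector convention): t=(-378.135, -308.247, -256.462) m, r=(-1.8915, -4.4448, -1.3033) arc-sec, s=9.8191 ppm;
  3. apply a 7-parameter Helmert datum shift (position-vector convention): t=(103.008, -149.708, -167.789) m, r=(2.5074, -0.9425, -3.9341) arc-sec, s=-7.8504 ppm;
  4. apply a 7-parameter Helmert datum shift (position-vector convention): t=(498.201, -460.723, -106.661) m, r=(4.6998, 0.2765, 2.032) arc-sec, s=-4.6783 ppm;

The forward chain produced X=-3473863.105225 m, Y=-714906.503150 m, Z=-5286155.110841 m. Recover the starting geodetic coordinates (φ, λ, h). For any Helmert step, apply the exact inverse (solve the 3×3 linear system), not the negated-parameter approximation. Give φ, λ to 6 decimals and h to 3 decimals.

φ=-56.314171°, λ=-168.383765°, h=1935.026 m

start: X=-3473863.1052, Y=-714906.5031, Z=-5286155.1108 m
→ Helmert⁻¹: X=-3474377.5136, Y=-714535.3394, Z=-5286061.5562
→ Helmert⁻¹: X=-3474518.3230, Y=-714521.7660, Z=-5285910.7017
→ Helmert⁻¹: X=-3474215.4608, Y=-714179.9886, Z=-5285534.0232
→ geod (Bowring, a=6378137.000): φ=-56.31417100°, λ=-168.38376500°, h=1935.0260 m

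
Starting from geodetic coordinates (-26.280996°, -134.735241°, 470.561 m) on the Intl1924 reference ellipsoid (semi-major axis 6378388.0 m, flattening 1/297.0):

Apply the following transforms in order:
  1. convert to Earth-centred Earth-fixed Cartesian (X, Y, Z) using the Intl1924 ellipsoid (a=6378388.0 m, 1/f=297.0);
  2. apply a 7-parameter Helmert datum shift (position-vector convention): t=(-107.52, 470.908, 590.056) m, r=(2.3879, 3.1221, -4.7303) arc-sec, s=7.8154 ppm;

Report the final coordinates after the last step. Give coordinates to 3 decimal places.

X=-4028493.782 m, Y=-4065056.256 m, Z=-2806673.897 m

start: φ=-26.280996°, λ=-134.735241°, h=470.561 m
→ ECEF (a=6378388.000, f=1/297.0): X=-4028219.0494, Y=-4065620.2695, Z=-2807255.9186
→ Helmert 7p (PV): X=-4028493.7817, Y=-4065056.2560, Z=-2806673.8969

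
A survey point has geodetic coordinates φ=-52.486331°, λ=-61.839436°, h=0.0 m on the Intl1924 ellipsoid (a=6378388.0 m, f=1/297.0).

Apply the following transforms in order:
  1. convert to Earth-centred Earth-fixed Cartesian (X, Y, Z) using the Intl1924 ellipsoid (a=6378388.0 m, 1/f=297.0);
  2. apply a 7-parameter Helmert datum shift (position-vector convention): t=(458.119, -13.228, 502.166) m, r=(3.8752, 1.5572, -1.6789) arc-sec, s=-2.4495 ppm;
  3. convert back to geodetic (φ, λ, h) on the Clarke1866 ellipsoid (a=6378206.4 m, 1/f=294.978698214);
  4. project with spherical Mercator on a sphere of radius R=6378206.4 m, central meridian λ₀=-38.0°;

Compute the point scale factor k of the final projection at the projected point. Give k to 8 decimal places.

start: φ=-52.486331°, λ=-61.839436°, h=0.000 m
→ ECEF (a=6378388.000, f=1/297.0): X=1836978.2345, Y=-3431619.3044, Z=-5036038.2464
→ Helmert 7p (PV): X=1837365.9025, Y=-3431544.4644, Z=-5035602.0843
→ geod (Bowring, a=6378206.400): φ=-52.48438354°, λ=-61.83388525°, h=-1.0319 m
→ into merc (λ₀=-38.0°): φ=-52.48438354°, λ−λ₀=-23.83388525°
scale k = 1.64209641

1.64209641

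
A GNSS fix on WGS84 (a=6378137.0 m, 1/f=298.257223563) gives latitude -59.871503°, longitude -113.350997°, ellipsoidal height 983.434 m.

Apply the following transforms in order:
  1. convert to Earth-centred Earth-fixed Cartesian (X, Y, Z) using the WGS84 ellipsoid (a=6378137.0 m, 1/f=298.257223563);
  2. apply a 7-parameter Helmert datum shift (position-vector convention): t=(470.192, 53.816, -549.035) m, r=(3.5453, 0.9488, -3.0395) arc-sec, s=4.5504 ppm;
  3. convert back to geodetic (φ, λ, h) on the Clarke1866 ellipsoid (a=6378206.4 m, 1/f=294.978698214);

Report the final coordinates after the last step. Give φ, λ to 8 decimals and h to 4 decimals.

start: φ=-59.871503°, λ=-113.350997°, h=983.434 m
→ ECEF (a=6378137.000, f=1/298.257223563): X=-1272319.9853, Y=-2947070.7650, Z=-5494155.8093
→ Helmert 7p (PV): X=-1271924.2836, Y=-2946917.1759, Z=-5494774.6471
→ geod (Bowring, a=6378206.400): φ=-59.87845875°, λ=-113.34559864°, h=1477.6401 m

φ=-59.87845875°, λ=-113.34559864°, h=1477.6401 m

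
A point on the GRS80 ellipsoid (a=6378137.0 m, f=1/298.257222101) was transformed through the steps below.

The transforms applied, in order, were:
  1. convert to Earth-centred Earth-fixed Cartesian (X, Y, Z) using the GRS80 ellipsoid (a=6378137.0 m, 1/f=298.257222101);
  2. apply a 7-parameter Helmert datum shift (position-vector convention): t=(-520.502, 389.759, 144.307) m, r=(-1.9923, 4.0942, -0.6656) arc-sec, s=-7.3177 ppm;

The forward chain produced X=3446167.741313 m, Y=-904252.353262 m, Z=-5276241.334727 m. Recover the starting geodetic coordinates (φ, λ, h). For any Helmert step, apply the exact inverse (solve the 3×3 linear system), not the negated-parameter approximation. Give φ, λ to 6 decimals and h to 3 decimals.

start: X=3446167.7413, Y=-904252.3533, Z=-5276241.3347 m
→ Helmert⁻¹: X=3446821.1162, Y=-904586.6455, Z=-5276364.5736
→ geod (Bowring, a=6378137.000): φ=-56.14391500°, λ=-14.70513300°, h=3586.7190 m

φ=-56.143915°, λ=-14.705133°, h=3586.719 m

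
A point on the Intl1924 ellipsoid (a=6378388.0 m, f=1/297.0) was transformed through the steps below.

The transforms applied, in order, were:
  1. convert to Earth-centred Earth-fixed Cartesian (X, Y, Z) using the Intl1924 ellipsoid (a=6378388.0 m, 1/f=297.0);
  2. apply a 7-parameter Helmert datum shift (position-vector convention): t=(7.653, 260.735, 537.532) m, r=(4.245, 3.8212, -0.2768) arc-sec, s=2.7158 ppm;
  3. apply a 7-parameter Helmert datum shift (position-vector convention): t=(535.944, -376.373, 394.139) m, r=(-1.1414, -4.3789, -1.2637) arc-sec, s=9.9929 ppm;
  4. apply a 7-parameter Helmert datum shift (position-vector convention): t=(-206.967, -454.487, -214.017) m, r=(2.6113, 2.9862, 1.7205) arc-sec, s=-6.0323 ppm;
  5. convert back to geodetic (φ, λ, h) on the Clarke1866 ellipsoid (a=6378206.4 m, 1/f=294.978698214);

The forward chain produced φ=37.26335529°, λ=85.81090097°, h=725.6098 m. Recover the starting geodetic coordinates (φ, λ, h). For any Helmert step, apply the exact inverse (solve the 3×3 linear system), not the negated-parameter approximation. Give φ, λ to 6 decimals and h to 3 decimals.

start: φ=37.263355°, λ=85.810901°, h=725.610 m
→ ECEF (a=6378206.400, f=1/294.978698214): X=371309.0880, Y=5069472.4059, Z=3840940.8792
→ Helmert⁻¹: X=371504.9763, Y=5070003.0060, Z=3841119.2599
→ Helmert⁻¹: X=371015.7979, Y=5070309.7315, Z=3840706.9222
→ Helmert⁻¹: X=370929.1936, Y=5070114.7549, Z=3840061.4881
→ geod (Bowring, a=6378388.000): φ=37.25243500°, λ=85.81570000°, h=445.8460 m

φ=37.252435°, λ=85.815700°, h=445.846 m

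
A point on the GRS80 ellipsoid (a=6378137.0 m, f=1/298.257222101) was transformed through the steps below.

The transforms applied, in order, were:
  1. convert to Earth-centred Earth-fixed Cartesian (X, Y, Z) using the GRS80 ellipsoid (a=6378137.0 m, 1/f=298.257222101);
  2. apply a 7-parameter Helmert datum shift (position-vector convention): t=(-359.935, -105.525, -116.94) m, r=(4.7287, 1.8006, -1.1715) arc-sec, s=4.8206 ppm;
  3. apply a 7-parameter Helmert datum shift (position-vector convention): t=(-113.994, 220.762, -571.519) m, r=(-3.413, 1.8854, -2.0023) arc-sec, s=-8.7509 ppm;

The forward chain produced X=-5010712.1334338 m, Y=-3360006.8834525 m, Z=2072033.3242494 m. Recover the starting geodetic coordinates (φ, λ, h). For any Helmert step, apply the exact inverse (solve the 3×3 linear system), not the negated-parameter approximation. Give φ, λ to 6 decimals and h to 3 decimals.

start: X=-5010712.1334, Y=-3360006.8835, Z=2072033.3242 m
→ Helmert⁻¹: X=-5010628.3111, Y=-3360339.9844, Z=2072521.5775
→ Helmert⁻¹: X=-5010243.2325, Y=-3360199.2007, Z=2072661.8229
→ geod (Bowring, a=6378137.000): φ=19.07976400°, λ=-146.15159100°, h=2955.5270 m

φ=19.079764°, λ=-146.151591°, h=2955.527 m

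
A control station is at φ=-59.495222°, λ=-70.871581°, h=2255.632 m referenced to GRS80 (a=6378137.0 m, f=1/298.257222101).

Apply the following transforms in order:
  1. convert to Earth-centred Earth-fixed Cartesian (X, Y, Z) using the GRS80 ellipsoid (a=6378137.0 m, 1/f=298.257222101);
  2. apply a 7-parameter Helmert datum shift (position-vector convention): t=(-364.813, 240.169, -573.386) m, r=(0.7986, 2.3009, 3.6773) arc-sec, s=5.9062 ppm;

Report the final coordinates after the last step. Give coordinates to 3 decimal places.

start: φ=-59.495222°, λ=-70.871581°, h=2255.632 m
→ ECEF (a=6378137.000, f=1/298.257222101): X=1063941.6119, Y=-3067558.4345, Z=-5474088.2414
→ Helmert 7p (PV): X=1063576.7074, Y=-3067296.2208, Z=-5474717.7037

X=1063576.707 m, Y=-3067296.221 m, Z=-5474717.704 m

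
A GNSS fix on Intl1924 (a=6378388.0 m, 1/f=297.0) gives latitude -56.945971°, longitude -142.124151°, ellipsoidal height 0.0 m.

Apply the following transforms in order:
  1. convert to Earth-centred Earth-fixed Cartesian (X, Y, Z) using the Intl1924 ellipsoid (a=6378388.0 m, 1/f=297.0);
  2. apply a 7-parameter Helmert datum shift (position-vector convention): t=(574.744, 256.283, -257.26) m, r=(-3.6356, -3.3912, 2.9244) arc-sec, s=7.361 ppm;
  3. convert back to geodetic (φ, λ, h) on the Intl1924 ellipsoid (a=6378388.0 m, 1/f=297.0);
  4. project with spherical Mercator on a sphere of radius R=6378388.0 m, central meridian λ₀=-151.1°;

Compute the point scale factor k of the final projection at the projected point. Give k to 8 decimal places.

1.83371117

start: φ=-56.945971°, λ=-142.124151°, h=0.000 m
→ ECEF (a=6378388.000, f=1/297.0): X=-2752601.6112, Y=-2140979.0872, Z=-5322731.8322
→ Helmert 7p (PV): X=-2751929.2626, Y=-2140871.4089, Z=-5323035.7918
→ geod (Bowring, a=6378388.000): φ=-56.95195154°, λ=-142.11876431°, h=-70.7161 m
→ into merc (λ₀=-151.1°): φ=-56.95195154°, λ−λ₀=8.98123569°
scale k = 1.83371117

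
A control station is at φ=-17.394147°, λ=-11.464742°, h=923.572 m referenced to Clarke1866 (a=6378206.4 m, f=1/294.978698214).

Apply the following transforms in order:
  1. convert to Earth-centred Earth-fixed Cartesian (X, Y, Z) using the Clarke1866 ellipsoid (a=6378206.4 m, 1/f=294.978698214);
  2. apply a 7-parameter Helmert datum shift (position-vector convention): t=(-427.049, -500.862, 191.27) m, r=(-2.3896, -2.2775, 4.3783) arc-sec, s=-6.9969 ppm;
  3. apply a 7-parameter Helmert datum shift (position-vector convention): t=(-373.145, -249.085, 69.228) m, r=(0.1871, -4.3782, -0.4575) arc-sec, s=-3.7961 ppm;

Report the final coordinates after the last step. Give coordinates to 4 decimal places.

X=5966981.3911 m, Y=-1210974.6450 m, Z=-1894178.9002 m

start: φ=-17.394147°, λ=-11.464742°, h=923.572 m
→ ECEF (a=6378206.400, f=1/294.978698214): X=5967761.8577, Y=-1210330.9700, Z=-1894665.3261
→ Helmert 7p (PV): X=5967339.6640, Y=-1210718.6388, Z=-1894380.8842
→ Helmert 7p (PV): X=5966981.3911, Y=-1210974.6450, Z=-1894178.9002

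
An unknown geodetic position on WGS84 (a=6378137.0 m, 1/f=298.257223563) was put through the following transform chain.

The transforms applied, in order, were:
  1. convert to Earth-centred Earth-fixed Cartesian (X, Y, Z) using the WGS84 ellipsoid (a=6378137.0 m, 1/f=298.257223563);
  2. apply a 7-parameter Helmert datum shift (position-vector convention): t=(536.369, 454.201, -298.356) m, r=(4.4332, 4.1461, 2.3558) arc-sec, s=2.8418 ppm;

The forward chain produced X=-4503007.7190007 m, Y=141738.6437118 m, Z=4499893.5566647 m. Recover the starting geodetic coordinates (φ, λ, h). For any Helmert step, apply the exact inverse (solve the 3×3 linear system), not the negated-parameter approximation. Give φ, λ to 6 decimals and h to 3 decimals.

φ=45.155790°, λ=178.201268°, h=721.193 m

start: X=-4503007.7190, Y=141738.6437, Z=4499893.5567 m
→ Helmert⁻¹: X=-4503620.1301, Y=141432.1974, Z=4500085.5576
→ geod (Bowring, a=6378137.000): φ=45.15579000°, λ=178.20126800°, h=721.1930 m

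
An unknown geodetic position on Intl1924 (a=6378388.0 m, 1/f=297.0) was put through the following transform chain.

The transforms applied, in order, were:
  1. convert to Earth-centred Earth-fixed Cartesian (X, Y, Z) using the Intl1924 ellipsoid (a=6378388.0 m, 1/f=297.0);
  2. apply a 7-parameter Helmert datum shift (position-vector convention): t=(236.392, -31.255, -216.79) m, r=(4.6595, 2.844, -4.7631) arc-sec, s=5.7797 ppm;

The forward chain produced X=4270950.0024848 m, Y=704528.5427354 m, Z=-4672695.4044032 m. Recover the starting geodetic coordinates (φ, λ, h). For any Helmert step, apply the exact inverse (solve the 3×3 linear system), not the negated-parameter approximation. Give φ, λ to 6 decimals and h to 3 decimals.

φ=-47.380908°, λ=9.367781°, h=2418.300 m

start: X=4270950.0025, Y=704528.5427, Z=-4672695.4044 m
→ Helmert⁻¹: X=4270737.0813, Y=704548.7969, Z=-4672408.6394
→ geod (Bowring, a=6378388.000): φ=-47.38090800°, λ=9.36778100°, h=2418.3000 m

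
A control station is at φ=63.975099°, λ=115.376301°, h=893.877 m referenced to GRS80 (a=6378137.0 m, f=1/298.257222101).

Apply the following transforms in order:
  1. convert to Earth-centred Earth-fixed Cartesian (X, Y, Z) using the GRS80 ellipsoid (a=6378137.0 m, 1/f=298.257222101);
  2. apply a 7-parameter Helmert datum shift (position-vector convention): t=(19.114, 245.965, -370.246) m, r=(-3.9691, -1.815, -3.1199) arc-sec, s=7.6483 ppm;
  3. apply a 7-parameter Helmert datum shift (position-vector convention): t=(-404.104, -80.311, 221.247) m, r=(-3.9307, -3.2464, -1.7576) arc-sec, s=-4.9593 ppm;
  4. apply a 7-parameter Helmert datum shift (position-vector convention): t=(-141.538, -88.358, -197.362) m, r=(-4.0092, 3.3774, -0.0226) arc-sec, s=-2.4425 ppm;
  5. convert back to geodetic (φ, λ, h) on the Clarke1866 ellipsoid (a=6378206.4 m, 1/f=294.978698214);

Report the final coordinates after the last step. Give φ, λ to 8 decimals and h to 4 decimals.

start: φ=63.975099°, λ=115.376301°, h=893.877 m
→ ECEF (a=6378137.000, f=1/298.257222101): X=-1202744.5131, Y=2535680.3622, Z=5709300.7630
→ Helmert 7p (PV): X=-1202746.4825, Y=2536073.7768, Z=5708914.8061
→ Helmert 7p (PV): X=-1203212.8638, Y=2536099.9291, Z=5709040.4824
→ Helmert 7p (PV): X=-1203257.7049, Y=2536116.4757, Z=5708799.5831
→ geod (Bowring, a=6378206.400): φ=63.96986440°, λ=115.38195027°, h=835.5211 m

φ=63.96986440°, λ=115.38195027°, h=835.5211 m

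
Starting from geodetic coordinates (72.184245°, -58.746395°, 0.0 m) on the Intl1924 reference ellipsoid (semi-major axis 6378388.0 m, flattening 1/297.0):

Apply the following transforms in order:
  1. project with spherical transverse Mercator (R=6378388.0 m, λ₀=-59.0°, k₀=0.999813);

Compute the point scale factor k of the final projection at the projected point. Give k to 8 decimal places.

start: φ=72.184245°, λ=-58.746395°, h=0.000 m
→ into tm (λ₀=-59.0°): φ=72.18424500°, λ−λ₀=0.25360500°
scale k = 0.99981392

0.99981392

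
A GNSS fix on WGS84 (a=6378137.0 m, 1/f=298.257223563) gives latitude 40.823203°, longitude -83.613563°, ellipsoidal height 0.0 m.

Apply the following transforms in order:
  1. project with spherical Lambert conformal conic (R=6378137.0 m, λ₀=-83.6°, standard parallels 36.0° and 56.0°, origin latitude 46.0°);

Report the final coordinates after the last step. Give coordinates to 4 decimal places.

E=-1130.1227 m, N=-568389.1631 m

start: φ=40.823203°, λ=-83.613563°, h=0.000 m
→ lcc (R=6378137.0, λ₀=-83.6°): E=-1130.1227, N=-568389.1631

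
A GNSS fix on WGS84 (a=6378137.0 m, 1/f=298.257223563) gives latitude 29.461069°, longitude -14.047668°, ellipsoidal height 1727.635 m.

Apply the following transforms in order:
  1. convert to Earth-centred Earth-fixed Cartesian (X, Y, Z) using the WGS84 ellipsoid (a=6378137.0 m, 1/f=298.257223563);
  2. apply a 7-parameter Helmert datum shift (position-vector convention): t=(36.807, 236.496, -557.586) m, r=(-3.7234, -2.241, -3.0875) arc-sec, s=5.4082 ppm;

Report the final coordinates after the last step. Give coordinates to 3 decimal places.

start: φ=29.461069°, λ=-14.047668°, h=1727.635 m
→ ECEF (a=6378137.000, f=1/298.257223563): X=5393128.4584, Y=-1349424.7486, Z=3119347.9085
→ Helmert 7p (PV): X=5393140.3425, Y=-1349219.9693, Z=3118890.1468

X=5393140.342 m, Y=-1349219.969 m, Z=3118890.147 m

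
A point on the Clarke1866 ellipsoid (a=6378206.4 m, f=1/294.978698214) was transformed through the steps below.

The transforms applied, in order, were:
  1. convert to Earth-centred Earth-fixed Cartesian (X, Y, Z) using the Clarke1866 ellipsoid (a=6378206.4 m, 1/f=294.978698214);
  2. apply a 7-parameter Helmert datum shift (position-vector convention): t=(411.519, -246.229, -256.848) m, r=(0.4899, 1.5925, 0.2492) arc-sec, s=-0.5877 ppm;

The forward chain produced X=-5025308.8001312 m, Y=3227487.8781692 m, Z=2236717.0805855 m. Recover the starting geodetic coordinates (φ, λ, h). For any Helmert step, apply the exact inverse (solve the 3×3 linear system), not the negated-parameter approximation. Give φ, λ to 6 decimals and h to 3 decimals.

φ=20.659439°, λ=147.289653°, h=2570.880 m

start: X=-5025308.8001, Y=3227487.8782, Z=2236717.0806 m
→ Helmert⁻¹: X=-5025736.6437, Y=3227747.3889, Z=2236928.7750
→ geod (Bowring, a=6378206.400): φ=20.65943900°, λ=147.28965300°, h=2570.8800 m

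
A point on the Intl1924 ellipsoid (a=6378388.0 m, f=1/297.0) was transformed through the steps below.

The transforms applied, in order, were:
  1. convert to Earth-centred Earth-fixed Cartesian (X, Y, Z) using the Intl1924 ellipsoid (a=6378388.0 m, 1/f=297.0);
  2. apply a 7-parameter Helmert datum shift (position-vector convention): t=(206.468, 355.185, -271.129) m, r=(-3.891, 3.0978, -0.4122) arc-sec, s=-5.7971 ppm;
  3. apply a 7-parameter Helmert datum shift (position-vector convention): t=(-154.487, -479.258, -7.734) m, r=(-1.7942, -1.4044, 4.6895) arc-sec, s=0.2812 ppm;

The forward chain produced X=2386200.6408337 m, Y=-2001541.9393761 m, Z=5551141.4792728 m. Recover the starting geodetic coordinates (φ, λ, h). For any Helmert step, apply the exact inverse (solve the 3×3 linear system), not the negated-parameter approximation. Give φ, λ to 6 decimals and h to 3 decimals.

start: X=2386200.6408, Y=-2001541.9394, Z=5551141.4793 m
→ Helmert⁻¹: X=2386346.7556, Y=-2001164.6596, Z=5551113.9971
→ Helmert⁻¹: X=2386074.7462, Y=-2001631.4018, Z=5551415.3847
→ geod (Bowring, a=6378388.000): φ=60.87118000°, λ=-39.99262900°, h=3348.9570 m

φ=60.871180°, λ=-39.992629°, h=3348.957 m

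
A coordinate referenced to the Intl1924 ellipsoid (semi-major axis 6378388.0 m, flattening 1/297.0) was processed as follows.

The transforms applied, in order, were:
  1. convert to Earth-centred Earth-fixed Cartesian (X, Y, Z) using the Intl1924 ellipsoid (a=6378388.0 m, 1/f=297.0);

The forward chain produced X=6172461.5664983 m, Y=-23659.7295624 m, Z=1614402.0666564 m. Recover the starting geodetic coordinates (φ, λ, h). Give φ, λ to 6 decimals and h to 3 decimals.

φ=14.752064°, λ=-0.219620°, h=3129.589 m

start: X=6172461.5665, Y=-23659.7296, Z=1614402.0667 m
→ geod (Bowring, a=6378388.000): φ=14.75206400°, λ=-0.21962000°, h=3129.5890 m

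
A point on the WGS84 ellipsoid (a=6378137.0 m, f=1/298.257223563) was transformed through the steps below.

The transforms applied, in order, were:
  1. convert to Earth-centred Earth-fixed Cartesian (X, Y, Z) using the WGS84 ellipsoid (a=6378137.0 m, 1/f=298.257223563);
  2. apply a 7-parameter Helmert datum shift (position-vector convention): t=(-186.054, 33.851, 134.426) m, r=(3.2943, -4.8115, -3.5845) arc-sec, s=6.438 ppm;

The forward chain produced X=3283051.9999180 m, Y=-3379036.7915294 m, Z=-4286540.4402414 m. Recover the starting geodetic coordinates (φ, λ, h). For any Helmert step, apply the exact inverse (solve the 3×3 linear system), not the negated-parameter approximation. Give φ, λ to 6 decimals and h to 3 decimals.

φ=-42.489100°, λ=-45.824559°, h=1255.360 m

start: X=3283051.9999, Y=-3379036.7915, Z=-4286540.4402 m
→ Helmert⁻¹: X=3283175.6440, Y=-3379060.2960, Z=-4286669.8871
→ geod (Bowring, a=6378137.000): φ=-42.48910000°, λ=-45.82455900°, h=1255.3600 m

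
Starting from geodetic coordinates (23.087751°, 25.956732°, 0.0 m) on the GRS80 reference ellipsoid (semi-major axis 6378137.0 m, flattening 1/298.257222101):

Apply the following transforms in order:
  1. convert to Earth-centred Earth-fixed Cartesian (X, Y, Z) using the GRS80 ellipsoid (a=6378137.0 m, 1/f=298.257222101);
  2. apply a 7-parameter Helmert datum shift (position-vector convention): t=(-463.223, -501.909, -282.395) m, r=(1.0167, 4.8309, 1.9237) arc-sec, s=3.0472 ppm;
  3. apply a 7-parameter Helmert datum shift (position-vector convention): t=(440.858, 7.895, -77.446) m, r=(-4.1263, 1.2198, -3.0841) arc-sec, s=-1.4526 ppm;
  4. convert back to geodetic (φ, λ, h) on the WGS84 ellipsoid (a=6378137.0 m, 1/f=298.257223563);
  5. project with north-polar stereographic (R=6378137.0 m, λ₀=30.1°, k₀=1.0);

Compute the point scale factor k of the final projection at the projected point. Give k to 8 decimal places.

1.43670376

start: φ=23.087751°, λ=25.956732°, h=0.000 m
→ ECEF (a=6378137.000, f=1/298.257222101): X=5278136.6991, Y=2569387.0305, Z=2485661.8402
→ Helmert 7p (PV): X=5277723.8130, Y=2568929.9248, Z=2485276.0654
→ Helmert 7p (PV): X=5278210.1128, Y=2568904.8925, Z=2485112.4072
→ geod (Bowring, a=6378137.000): φ=23.08370035°, λ=25.95218716°, h=-348.8267 m
→ into stereo (λ₀=30.1°): φ=23.08370035°, λ−λ₀=-4.14781284°
scale k = 1.43670376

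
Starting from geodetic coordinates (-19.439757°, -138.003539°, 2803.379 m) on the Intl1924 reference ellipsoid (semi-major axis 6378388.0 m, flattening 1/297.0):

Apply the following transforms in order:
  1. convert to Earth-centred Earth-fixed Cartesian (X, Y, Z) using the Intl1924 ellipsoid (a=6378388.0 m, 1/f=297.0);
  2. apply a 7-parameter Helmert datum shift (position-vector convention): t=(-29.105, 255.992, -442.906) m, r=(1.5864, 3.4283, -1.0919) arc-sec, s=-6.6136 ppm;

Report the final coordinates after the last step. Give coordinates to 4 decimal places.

X=-4473778.5051 m, Y=-4027335.0440 m, Z=-2110659.6949 m

start: φ=-19.439757°, λ=-138.003539°, h=2803.379 m
→ ECEF (a=6378388.000, f=1/297.0): X=-4473722.5922, Y=-4027657.5858, Z=-2110274.1252
→ Helmert 7p (PV): X=-4473778.5051, Y=-4027335.0440, Z=-2110659.6949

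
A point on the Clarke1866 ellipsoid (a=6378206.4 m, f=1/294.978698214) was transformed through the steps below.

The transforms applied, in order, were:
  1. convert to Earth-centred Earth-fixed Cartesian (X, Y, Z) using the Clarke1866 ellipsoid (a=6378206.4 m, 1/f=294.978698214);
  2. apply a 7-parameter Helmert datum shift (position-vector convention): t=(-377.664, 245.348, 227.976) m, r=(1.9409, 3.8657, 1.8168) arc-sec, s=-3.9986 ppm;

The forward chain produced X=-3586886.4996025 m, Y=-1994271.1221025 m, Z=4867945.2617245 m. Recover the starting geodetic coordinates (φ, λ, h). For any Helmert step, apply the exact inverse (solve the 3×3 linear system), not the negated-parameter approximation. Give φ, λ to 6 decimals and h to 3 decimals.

start: X=-3586886.4996, Y=-1994271.1221, Z=4867945.2617 m
→ Helmert⁻¹: X=-3586631.9715, Y=-1994447.0503, Z=4867688.2984
→ geod (Bowring, a=6378206.400): φ=50.05791700°, λ=-150.92252800°, h=1258.8930 m

φ=50.057917°, λ=-150.922528°, h=1258.893 m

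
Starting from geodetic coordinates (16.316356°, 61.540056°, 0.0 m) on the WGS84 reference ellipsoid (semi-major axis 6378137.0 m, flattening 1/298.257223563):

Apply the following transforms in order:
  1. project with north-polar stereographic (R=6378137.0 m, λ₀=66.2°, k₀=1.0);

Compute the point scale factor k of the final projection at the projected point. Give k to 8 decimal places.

start: φ=16.316356°, λ=61.540056°, h=0.000 m
→ into stereo (λ₀=66.2°): φ=16.31635600°, λ−λ₀=-4.65994400°
scale k = 1.56135254

1.56135254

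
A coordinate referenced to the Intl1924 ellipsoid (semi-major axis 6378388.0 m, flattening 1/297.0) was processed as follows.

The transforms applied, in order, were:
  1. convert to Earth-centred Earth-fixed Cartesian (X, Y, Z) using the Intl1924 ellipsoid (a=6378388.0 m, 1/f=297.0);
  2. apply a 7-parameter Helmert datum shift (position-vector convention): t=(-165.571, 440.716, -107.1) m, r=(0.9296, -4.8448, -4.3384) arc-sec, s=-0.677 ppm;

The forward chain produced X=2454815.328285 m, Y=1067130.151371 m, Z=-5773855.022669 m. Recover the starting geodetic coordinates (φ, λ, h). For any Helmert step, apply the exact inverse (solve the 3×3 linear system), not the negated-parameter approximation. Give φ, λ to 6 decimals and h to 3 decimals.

start: X=2454815.3283, Y=1067130.1514, Z=-5773855.0227 m
→ Helmert⁻¹: X=2454824.5081, Y=1066715.7686, Z=-5773814.2985
→ geod (Bowring, a=6378388.000): φ=-65.27599500°, λ=23.48680200°, h=3342.8510 m

φ=-65.275995°, λ=23.486802°, h=3342.851 m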